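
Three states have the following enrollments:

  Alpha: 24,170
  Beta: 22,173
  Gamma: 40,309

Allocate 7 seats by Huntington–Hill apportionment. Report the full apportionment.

Alpha=2, Beta=2, Gamma=3

With divisor 13657: modified quotas Alpha 1.770, Beta 1.624, Gamma 2.952.
Geometric-mean thresholds: Alpha √(1·2)=1.414, Beta √(1·2)=1.414, Gamma √(2·3)=2.449.
Each quota rounded against its threshold gives Alpha 2, Beta 2, Gamma 3 (total 7).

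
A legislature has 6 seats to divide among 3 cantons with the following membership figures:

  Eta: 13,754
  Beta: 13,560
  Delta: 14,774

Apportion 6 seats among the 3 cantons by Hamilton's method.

Standard divisor: 42088 ÷ 6 ≈ 7014.667.
Standard quotas: Eta 1.9607, Beta 1.9331, Delta 2.1062.
Lower quotas: Eta 1, Beta 1, Delta 2 (sum 4, leaving 2 seats).
Remainders in descending order: Eta 0.9607, Beta 0.9331, Delta 0.1062.
Largest remainders: Eta, Beta receive the extra seats.

Eta 2, Beta 2, Delta 2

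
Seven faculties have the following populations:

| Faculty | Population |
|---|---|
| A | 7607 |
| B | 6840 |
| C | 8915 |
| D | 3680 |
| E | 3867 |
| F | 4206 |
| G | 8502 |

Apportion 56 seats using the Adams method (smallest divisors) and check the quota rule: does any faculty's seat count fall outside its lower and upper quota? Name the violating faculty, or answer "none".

none

Standard quotas: A 9.767, B 8.782, C 11.446, D 4.725, E 4.965, F 5.400, G 10.916.
Adams allocation: A 10, B 9, C 11, D 5, E 5, F 5, G 11.
Every allocation lies between the lower and upper quota.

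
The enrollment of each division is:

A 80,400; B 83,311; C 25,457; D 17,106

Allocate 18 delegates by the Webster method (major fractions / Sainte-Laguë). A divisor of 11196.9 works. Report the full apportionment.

With modified divisor 11196.9: modified quotas A 7.181, B 7.441, C 2.274, D 1.528.
Rounding to the nearest integer: A 7, B 7, C 2, D 2 (total 18).

A 7, B 7, C 2, D 2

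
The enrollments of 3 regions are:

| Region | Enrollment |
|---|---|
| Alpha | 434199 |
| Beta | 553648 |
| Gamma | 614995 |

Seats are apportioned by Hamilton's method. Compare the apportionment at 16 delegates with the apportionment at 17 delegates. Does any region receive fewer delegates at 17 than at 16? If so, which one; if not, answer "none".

At 16 seats: Alpha 4, Beta 6, Gamma 6.
At 17 seats: Alpha 5, Beta 6, Gamma 6.
No region's allocation decreased.

none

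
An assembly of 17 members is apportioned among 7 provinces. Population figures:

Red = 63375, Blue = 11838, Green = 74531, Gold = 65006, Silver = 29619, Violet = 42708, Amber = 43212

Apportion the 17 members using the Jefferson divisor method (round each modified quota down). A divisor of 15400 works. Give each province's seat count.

Red=4, Blue=0, Green=4, Gold=4, Silver=1, Violet=2, Amber=2

With modified divisor 15400: modified quotas Red 4.115, Blue 0.769, Green 4.840, Gold 4.221, Silver 1.923, Violet 2.773, Amber 2.806.
Rounding down: Red 4, Blue 0, Green 4, Gold 4, Silver 1, Violet 2, Amber 2 (total 17).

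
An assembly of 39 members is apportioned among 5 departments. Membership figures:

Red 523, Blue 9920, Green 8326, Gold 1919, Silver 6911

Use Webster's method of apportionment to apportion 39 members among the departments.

Standard divisor 27599/39 ≈ 707.667; standard quotas: Red 0.739, Blue 14.018, Green 11.765, Gold 2.712, Silver 9.766.
Rounding to the nearest integer gives 1, 14, 12, 3, 10 = 40 seats, so the divisor must be adjusted.
With modified divisor 725.7: modified quotas Red 0.721, Blue 13.670, Green 11.473, Gold 2.644, Silver 9.523.
Rounding to the nearest integer: Red 1, Blue 14, Green 11, Gold 3, Silver 10 (total 39).

Red: 1, Blue: 14, Green: 11, Gold: 3, Silver: 10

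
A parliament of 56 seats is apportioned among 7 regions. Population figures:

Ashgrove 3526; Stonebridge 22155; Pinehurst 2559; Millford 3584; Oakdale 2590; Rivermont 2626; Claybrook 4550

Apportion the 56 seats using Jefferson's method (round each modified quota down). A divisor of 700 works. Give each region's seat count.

Ashgrove 5, Stonebridge 31, Pinehurst 3, Millford 5, Oakdale 3, Rivermont 3, Claybrook 6

With modified divisor 700: modified quotas Ashgrove 5.037, Stonebridge 31.650, Pinehurst 3.656, Millford 5.120, Oakdale 3.700, Rivermont 3.751, Claybrook 6.500.
Rounding down: Ashgrove 5, Stonebridge 31, Pinehurst 3, Millford 5, Oakdale 3, Rivermont 3, Claybrook 6 (total 56).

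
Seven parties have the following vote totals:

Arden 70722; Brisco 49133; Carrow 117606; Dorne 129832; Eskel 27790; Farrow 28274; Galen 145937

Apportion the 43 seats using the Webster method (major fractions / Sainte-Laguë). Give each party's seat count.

Arden 5, Brisco 4, Carrow 9, Dorne 10, Eskel 2, Farrow 2, Galen 11

Standard divisor 569294/43 ≈ 13239.395; standard quotas: Arden 5.342, Brisco 3.711, Carrow 8.883, Dorne 9.806, Eskel 2.099, Farrow 2.136, Galen 11.023.
Rounding to the nearest integer gives Arden 5, Brisco 4, Carrow 9, Dorne 10, Eskel 2, Farrow 2, Galen 11 — total 43, matching the house size, so no adjustment is needed.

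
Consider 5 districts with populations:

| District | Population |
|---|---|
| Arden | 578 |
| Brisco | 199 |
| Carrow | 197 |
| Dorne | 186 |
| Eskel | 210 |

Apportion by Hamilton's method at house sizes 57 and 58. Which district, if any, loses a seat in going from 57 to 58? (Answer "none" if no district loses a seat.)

none

At 57 seats: Arden 24, Brisco 8, Carrow 8, Dorne 8, Eskel 9.
At 58 seats: Arden 25, Brisco 8, Carrow 8, Dorne 8, Eskel 9.
No district's allocation decreased.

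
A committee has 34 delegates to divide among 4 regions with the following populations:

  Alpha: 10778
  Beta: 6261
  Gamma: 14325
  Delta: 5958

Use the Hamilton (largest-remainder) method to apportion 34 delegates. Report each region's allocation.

Alpha 10, Beta 6, Gamma 13, Delta 5

The standard divisor is 37322/34 ≈ 1097.706.
Standard quotas: Alpha 9.8187, Beta 5.7037, Gamma 13.0499, Delta 5.4277.
Lower quotas: Alpha 9, Beta 5, Gamma 13, Delta 5 (sum 32, leaving 2 seats).
Remainders in descending order: Alpha 0.8187, Beta 0.7037, Delta 0.4277, Gamma 0.0499.
Largest remainders: Alpha, Beta receive the extra seats.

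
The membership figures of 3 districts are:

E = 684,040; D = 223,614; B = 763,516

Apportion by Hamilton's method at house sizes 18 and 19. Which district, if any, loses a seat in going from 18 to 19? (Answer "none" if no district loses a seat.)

D

At 18 seats: E 7, D 3, B 8.
At 19 seats: E 8, D 2, B 9.
D drops from 3 to 2.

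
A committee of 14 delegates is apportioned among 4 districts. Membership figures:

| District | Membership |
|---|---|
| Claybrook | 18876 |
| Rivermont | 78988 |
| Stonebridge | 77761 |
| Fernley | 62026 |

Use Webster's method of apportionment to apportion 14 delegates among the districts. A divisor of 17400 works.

With modified divisor 17400: modified quotas Claybrook 1.085, Rivermont 4.540, Stonebridge 4.469, Fernley 3.565.
Rounding to the nearest integer: Claybrook 1, Rivermont 5, Stonebridge 4, Fernley 4 (total 14).

Claybrook: 1, Rivermont: 5, Stonebridge: 4, Fernley: 4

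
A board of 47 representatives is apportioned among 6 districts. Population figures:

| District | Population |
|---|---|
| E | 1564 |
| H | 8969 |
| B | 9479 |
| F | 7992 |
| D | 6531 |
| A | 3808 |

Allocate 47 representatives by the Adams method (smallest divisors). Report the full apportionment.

Standard divisor 38343/47 ≈ 815.809; standard quotas: E 1.917, H 10.994, B 11.619, F 9.796, D 8.006, A 4.668.
Rounding up gives 2, 11, 12, 10, 9, 5 = 49 seats, so the divisor must be adjusted.
With modified divisor 870: modified quotas E 1.798, H 10.309, B 10.895, F 9.186, D 7.507, A 4.377.
Rounding up: E 2, H 11, B 11, F 10, D 8, A 5 (total 47).

E=2, H=11, B=11, F=10, D=8, A=5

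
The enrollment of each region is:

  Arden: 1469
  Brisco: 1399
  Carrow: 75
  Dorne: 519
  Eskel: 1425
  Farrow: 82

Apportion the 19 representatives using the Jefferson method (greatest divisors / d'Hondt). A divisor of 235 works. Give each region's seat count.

With modified divisor 235: modified quotas Arden 6.251, Brisco 5.953, Carrow 0.319, Dorne 2.209, Eskel 6.064, Farrow 0.349.
Rounding down: Arden 6, Brisco 5, Carrow 0, Dorne 2, Eskel 6, Farrow 0 (total 19).

Arden 6, Brisco 5, Carrow 0, Dorne 2, Eskel 6, Farrow 0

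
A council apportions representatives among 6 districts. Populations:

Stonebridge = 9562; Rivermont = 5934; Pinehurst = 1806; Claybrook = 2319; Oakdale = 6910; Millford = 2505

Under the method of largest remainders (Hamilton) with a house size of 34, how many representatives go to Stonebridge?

The standard divisor is 29036/34 = 854.
Standard quotas: Stonebridge 11.1967, Rivermont 6.9485, Pinehurst 2.1148, Claybrook 2.7155, Oakdale 8.0913, Millford 2.9333.
Lower quotas: Stonebridge 11, Rivermont 6, Pinehurst 2, Claybrook 2, Oakdale 8, Millford 2 (sum 31, leaving 3 seats).
Remainders in descending order: Rivermont 0.9485, Millford 0.9333, Claybrook 0.7155, Stonebridge 0.1967, Pinehurst 0.1148, Oakdale 0.0913.
The surplus seats go to Rivermont, Millford, Claybrook.
Stonebridge receives 11.

11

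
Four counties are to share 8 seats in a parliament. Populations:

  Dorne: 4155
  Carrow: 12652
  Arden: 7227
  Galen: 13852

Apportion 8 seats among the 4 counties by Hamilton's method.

Standard divisor: 37886 ÷ 8 ≈ 4735.75.
Standard quotas: Dorne 0.8774, Carrow 2.6716, Arden 1.5261, Galen 2.9250.
Lower quotas: Dorne 0, Carrow 2, Arden 1, Galen 2 (sum 5, leaving 3 seats).
Remainders in descending order: Galen 0.9250, Dorne 0.8774, Carrow 0.6716, Arden 0.5261.
Largest remainders: Galen, Dorne, Carrow receive the extra seats.

Dorne 1, Carrow 3, Arden 1, Galen 3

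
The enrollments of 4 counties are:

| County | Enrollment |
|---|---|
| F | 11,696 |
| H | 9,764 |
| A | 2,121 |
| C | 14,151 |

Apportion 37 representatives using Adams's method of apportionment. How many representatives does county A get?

2

Standard divisor 37732/37 ≈ 1019.784; standard quotas: F 11.469, H 9.575, A 2.080, C 13.876.
Rounding up gives 12, 10, 3, 14 = 39 seats, so the divisor must be adjusted.
With modified divisor 1074: modified quotas F 10.890, H 9.091, A 1.975, C 13.176.
Rounding up: F 11, H 10, A 2, C 14 (total 37).
A receives 2.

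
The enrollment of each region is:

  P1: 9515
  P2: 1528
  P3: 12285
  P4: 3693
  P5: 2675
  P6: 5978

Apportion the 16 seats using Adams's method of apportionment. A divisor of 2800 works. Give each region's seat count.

P1 4, P2 1, P3 5, P4 2, P5 1, P6 3

With modified divisor 2800: modified quotas P1 3.398, P2 0.546, P3 4.388, P4 1.319, P5 0.955, P6 2.135.
Rounding up: P1 4, P2 1, P3 5, P4 2, P5 1, P6 3 (total 16).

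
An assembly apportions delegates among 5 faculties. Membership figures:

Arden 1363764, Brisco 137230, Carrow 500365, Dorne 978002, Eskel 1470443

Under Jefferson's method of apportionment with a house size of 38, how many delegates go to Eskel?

13

Standard divisor 4449804/38 ≈ 117100.105; standard quotas: Arden 11.646, Brisco 1.172, Carrow 4.273, Dorne 8.352, Eskel 12.557.
Rounding down gives 11, 1, 4, 8, 12 = 36 seats, so the divisor must be adjusted.
With modified divisor 110900: modified quotas Arden 12.297, Brisco 1.237, Carrow 4.512, Dorne 8.819, Eskel 13.259.
Rounding down: Arden 12, Brisco 1, Carrow 4, Dorne 8, Eskel 13 (total 38).
Eskel receives 13.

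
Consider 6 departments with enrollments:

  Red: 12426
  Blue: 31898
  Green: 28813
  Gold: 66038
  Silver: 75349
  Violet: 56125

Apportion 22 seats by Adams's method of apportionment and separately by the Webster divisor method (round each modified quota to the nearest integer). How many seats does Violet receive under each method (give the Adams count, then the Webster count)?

4 and 5

Adams: Red 1, Blue 3, Green 3, Gold 5, Silver 6, Violet 4.
Webster: Red 1, Blue 3, Green 2, Gold 5, Silver 6, Violet 5.
Violet gets 4 under Adams and 5 under Webster.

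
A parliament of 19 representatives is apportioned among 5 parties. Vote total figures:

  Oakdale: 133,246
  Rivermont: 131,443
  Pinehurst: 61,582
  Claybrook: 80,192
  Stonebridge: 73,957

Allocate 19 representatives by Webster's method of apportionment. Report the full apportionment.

Oakdale 5; Rivermont 5; Pinehurst 3; Claybrook 3; Stonebridge 3

Standard divisor 480420/19 ≈ 25285.263; standard quotas: Oakdale 5.270, Rivermont 5.198, Pinehurst 2.435, Claybrook 3.171, Stonebridge 2.925.
Rounding to the nearest integer gives 5, 5, 2, 3, 3 = 18 seats, so the divisor must be adjusted.
With modified divisor 24400: modified quotas Oakdale 5.461, Rivermont 5.387, Pinehurst 2.524, Claybrook 3.287, Stonebridge 3.031.
Rounding to the nearest integer: Oakdale 5, Rivermont 5, Pinehurst 3, Claybrook 3, Stonebridge 3 (total 19).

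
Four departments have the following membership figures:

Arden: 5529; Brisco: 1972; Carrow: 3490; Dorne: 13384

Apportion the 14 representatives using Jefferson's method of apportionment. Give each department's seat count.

Standard divisor 24375/14 ≈ 1741.071; standard quotas: Arden 3.176, Brisco 1.133, Carrow 2.005, Dorne 7.687.
Rounding down gives 3, 1, 2, 7 = 13 seats, so the divisor must be adjusted.
With modified divisor 1600: modified quotas Arden 3.456, Brisco 1.232, Carrow 2.181, Dorne 8.365.
Rounding down: Arden 3, Brisco 1, Carrow 2, Dorne 8 (total 14).

Arden=3, Brisco=1, Carrow=2, Dorne=8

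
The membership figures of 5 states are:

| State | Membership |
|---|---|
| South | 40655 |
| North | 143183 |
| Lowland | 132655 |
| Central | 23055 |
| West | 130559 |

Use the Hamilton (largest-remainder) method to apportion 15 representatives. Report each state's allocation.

Standard divisor: 470107 ÷ 15 ≈ 31340.467.
Standard quotas: South 1.2972, North 4.5686, Lowland 4.2327, Central 0.7356, West 4.1658.
Lower quotas: South 1, North 4, Lowland 4, Central 0, West 4 (sum 13, leaving 2 seats).
Remainders in descending order: Central 0.7356, North 0.5686, South 0.2972, Lowland 0.2327, West 0.1658.
The surplus seats go to Central, North.

South=1, North=5, Lowland=4, Central=1, West=4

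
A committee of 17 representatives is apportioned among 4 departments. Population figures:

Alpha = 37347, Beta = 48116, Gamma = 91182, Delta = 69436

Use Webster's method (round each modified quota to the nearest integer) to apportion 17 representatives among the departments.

Standard divisor 246081/17 ≈ 14475.353; standard quotas: Alpha 2.580, Beta 3.324, Gamma 6.299, Delta 4.797.
Rounding to the nearest integer gives Alpha 3, Beta 3, Gamma 6, Delta 5 — total 17, matching the house size, so no adjustment is needed.

Alpha 3, Beta 3, Gamma 6, Delta 5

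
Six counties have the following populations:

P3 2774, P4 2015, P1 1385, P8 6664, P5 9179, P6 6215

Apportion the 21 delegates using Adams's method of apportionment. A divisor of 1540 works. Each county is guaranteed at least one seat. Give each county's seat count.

P3: 2, P4: 2, P1: 1, P8: 5, P5: 6, P6: 5

With modified divisor 1540: modified quotas P3 1.801, P4 1.308, P1 0.899, P8 4.327, P5 5.960, P6 4.036.
Rounding up: P3 2, P4 2, P1 1, P8 5, P5 6, P6 5 (total 21).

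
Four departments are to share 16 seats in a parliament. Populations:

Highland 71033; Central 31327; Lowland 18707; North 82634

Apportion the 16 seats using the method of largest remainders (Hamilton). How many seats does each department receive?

Standard divisor: 203701 ÷ 16 ≈ 12731.312.
Standard quotas: Highland 5.5794, Central 2.4606, Lowland 1.4694, North 6.4906.
Lower quotas: Highland 5, Central 2, Lowland 1, North 6 (sum 14, leaving 2 seats).
Remainders in descending order: Highland 0.5794, North 0.4906, Lowland 0.4694, Central 0.4606.
Largest remainders: Highland, North receive the extra seats.

Highland 6, Central 2, Lowland 1, North 7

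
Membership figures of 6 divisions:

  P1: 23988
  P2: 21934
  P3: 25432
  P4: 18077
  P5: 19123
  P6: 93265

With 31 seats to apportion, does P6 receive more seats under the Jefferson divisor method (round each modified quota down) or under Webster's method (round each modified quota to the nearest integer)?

Jefferson

Jefferson: P1 3, P2 3, P3 4, P4 3, P5 3, P6 15.
Webster: P1 4, P2 3, P3 4, P4 3, P5 3, P6 14.
P6 gets 15 under Jefferson and 14 under Webster.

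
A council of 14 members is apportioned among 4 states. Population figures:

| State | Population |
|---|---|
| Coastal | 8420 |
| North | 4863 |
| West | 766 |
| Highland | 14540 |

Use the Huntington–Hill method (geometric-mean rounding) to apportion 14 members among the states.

Coastal 4, North 2, West 1, Highland 7

With divisor 2114: modified quotas Coastal 3.983, North 2.300, West 0.362, Highland 6.878.
Geometric-mean thresholds: Coastal √(3·4)=3.464, North √(2·3)=2.449, West (min 1), Highland √(6·7)=6.481.
Each quota rounded against its threshold gives Coastal 4, North 2, West 1, Highland 7 (total 14).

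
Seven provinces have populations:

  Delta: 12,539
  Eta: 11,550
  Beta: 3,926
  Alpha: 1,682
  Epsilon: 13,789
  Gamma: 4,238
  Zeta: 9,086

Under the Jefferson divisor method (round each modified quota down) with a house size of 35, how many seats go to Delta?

8

Standard divisor 56810/35 ≈ 1623.143; standard quotas: Delta 7.725, Eta 7.116, Beta 2.419, Alpha 1.036, Epsilon 8.495, Gamma 2.611, Zeta 5.598.
Rounding down gives 7, 7, 2, 1, 8, 2, 5 = 32 seats, so the divisor must be adjusted.
With modified divisor 1500: modified quotas Delta 8.359, Eta 7.700, Beta 2.617, Alpha 1.121, Epsilon 9.193, Gamma 2.825, Zeta 6.057.
Rounding down: Delta 8, Eta 7, Beta 2, Alpha 1, Epsilon 9, Gamma 2, Zeta 6 (total 35).
Delta receives 8.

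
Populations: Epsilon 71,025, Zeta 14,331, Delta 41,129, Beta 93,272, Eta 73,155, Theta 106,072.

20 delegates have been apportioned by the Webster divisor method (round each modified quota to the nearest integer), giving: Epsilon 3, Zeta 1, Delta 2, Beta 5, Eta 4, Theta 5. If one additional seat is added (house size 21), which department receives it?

Epsilon

Priority for the next seat is population ÷ (current seats + 0.5).
Priorities: Epsilon 20292.857, Zeta 9554.000, Delta 16451.600, Beta 16958.545, Eta 16256.667, Theta 19285.818.
Highest priority: Epsilon.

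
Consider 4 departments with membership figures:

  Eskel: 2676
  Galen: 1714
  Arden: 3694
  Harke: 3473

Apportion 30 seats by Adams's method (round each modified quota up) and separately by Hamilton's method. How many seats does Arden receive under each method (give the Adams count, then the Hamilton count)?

9 and 10

Adams: Eskel 7, Galen 5, Arden 9, Harke 9.
Hamilton: Eskel 7, Galen 4, Arden 10, Harke 9.
Arden gets 9 under Adams and 10 under Hamilton.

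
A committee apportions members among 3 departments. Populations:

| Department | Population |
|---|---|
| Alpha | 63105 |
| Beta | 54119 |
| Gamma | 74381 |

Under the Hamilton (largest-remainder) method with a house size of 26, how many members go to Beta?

7

Total 191605; standard divisor 191605/26 ≈ 7369.423.
Standard quotas: Alpha 8.5631, Beta 7.3437, Gamma 10.0932.
Lower quotas: Alpha 8, Beta 7, Gamma 10 (sum 25, leaving 1 seat).
Remainders in descending order: Alpha 0.5631, Beta 0.3437, Gamma 0.0932.
Largest remainder: Alpha receives the extra seat.
Beta receives 7.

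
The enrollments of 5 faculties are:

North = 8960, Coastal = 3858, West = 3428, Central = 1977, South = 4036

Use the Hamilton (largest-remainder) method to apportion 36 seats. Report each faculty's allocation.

Standard divisor: 22259 ÷ 36 ≈ 618.306.
Standard quotas: North 14.4912, Coastal 6.2396, West 5.5442, Central 3.1974, South 6.5275.
Lower quotas: North 14, Coastal 6, West 5, Central 3, South 6 (sum 34, leaving 2 seats).
Remainders in descending order: West 0.5442, South 0.5275, North 0.4912, Coastal 0.2396, Central 0.1974.
The surplus seats go to West, South.

North 14, Coastal 6, West 6, Central 3, South 7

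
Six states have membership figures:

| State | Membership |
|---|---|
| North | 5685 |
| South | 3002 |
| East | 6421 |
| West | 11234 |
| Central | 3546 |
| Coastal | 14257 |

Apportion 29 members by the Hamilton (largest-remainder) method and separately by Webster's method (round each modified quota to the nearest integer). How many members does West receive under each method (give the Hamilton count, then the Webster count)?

8 and 7

Hamilton: North 4, South 2, East 4, West 8, Central 2, Coastal 9.
Webster: North 4, South 2, East 4, West 7, Central 2, Coastal 10.
West gets 8 under Hamilton and 7 under Webster.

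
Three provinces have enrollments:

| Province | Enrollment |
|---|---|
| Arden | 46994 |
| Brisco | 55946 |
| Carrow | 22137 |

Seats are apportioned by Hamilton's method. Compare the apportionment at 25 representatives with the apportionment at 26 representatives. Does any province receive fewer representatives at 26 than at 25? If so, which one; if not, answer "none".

At 25 seats: Arden 9, Brisco 11, Carrow 5.
At 26 seats: Arden 10, Brisco 12, Carrow 4.
Carrow drops from 5 to 4.

Carrow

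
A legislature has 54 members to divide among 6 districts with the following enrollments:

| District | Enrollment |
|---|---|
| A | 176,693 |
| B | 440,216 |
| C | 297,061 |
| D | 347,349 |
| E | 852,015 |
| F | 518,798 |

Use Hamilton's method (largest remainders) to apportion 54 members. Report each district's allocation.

A 4, B 9, C 6, D 7, E 17, F 11

The standard divisor is 2632132/54 ≈ 48743.185.
Standard quotas: A 3.6250, B 9.0313, C 6.0944, D 7.1261, E 17.4797, F 10.6435.
Lower quotas: A 3, B 9, C 6, D 7, E 17, F 10 (sum 52, leaving 2 seats).
Remainders in descending order: F 0.6435, A 0.6250, E 0.4797, D 0.1261, C 0.0944, B 0.0313.
The surplus seats go to F, A.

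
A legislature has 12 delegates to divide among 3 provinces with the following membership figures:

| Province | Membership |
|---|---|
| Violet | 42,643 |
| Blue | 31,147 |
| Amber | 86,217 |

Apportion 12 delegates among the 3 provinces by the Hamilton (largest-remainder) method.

Violet 3; Blue 2; Amber 7

Standard divisor: 160007 ÷ 12 ≈ 13333.917.
Standard quotas: Violet 3.1981, Blue 2.3359, Amber 6.4660.
Lower quotas: Violet 3, Blue 2, Amber 6 (sum 11, leaving 1 seat).
Remainders in descending order: Amber 0.4660, Blue 0.3359, Violet 0.1981.
The surplus seat goes to Amber.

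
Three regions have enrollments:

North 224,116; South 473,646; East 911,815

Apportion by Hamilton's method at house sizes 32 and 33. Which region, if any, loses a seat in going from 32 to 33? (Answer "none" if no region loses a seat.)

At 32 seats: North 5, South 9, East 18.
At 33 seats: North 4, South 10, East 19.
North drops from 5 to 4.

North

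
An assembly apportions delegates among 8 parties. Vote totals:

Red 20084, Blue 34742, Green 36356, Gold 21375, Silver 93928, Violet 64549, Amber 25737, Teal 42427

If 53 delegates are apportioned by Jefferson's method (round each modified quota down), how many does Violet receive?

10

Standard divisor 339198/53 ≈ 6399.962; standard quotas: Red 3.138, Blue 5.428, Green 5.681, Gold 3.340, Silver 14.676, Violet 10.086, Amber 4.021, Teal 6.629.
Rounding down gives 3, 5, 5, 3, 14, 10, 4, 6 = 50 seats, so the divisor must be adjusted.
With modified divisor 6000: modified quotas Red 3.347, Blue 5.790, Green 6.059, Gold 3.562, Silver 15.655, Violet 10.758, Amber 4.290, Teal 7.071.
Rounding down: Red 3, Blue 5, Green 6, Gold 3, Silver 15, Violet 10, Amber 4, Teal 7 (total 53).
Violet receives 10.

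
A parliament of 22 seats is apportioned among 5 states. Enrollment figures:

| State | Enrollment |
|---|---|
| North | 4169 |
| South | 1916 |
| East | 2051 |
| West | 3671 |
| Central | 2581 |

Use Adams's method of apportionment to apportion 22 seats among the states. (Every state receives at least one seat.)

North 6, South 3, East 3, West 6, Central 4

Standard divisor 14388/22 ≈ 654; standard quotas: North 6.375, South 2.930, East 3.136, West 5.613, Central 3.946.
Rounding up gives 7, 3, 4, 6, 4 = 24 seats, so the divisor must be adjusted.
With modified divisor 700: modified quotas North 5.956, South 2.737, East 2.930, West 5.244, Central 3.687.
Rounding up: North 6, South 3, East 3, West 6, Central 4 (total 22).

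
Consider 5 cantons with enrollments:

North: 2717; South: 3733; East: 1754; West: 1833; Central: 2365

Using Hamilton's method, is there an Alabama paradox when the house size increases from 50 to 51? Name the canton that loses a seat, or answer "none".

At 50 seats: North 11, South 15, East 7, West 7, Central 10.
At 51 seats: North 11, South 15, East 7, West 8, Central 10.
No canton's allocation decreased.

none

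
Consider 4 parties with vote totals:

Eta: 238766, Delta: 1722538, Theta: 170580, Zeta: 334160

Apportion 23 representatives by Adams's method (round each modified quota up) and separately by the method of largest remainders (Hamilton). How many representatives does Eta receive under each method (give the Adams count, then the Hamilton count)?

3 and 2

Adams: Eta 3, Delta 15, Theta 2, Zeta 3.
Hamilton: Eta 2, Delta 16, Theta 2, Zeta 3.
Eta gets 3 under Adams and 2 under Hamilton.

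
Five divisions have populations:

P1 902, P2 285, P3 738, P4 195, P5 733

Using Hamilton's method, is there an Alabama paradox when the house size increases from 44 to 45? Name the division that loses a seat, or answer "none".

At 44 seats: P1 14, P2 5, P3 11, P4 3, P5 11.
At 45 seats: P1 14, P2 4, P3 12, P4 3, P5 12.
P2 drops from 5 to 4.

P2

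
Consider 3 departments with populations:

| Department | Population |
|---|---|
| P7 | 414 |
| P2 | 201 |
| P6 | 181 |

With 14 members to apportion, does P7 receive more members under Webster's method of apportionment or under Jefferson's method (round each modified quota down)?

Webster: P7 7, P2 4, P6 3.
Jefferson: P7 8, P2 3, P6 3.
P7 gets 7 under Webster and 8 under Jefferson.

Jefferson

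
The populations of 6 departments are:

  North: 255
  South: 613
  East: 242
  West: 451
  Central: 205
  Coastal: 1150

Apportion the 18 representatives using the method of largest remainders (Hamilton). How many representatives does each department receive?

North: 2; South: 4; East: 1; West: 3; Central: 1; Coastal: 7

Total 2916; standard divisor 2916/18 = 162.
Standard quotas: North 1.574, South 3.784, East 1.494, West 2.784, Central 1.265, Coastal 7.099.
Lower quotas: North 1, South 3, East 1, West 2, Central 1, Coastal 7 (sum 15, leaving 3 seats).
Remainders in descending order: South 0.784, West 0.784, North 0.574, East 0.494, Central 0.265, Coastal 0.099.
Largest remainders: South, West, North receive the extra seats.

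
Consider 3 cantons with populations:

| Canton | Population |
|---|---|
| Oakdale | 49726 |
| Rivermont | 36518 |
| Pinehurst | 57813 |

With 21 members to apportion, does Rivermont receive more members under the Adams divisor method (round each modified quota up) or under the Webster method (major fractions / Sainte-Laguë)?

Adams: Oakdale 7, Rivermont 6, Pinehurst 8.
Webster: Oakdale 7, Rivermont 5, Pinehurst 9.
Rivermont gets 6 under Adams and 5 under Webster.

Adams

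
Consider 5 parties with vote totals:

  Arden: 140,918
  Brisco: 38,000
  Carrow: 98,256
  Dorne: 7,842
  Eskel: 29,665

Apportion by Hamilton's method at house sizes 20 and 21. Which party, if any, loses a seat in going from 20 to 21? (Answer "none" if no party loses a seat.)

At 20 seats: Arden 9, Brisco 2, Carrow 6, Dorne 1, Eskel 2.
At 21 seats: Arden 9, Brisco 3, Carrow 7, Dorne 0, Eskel 2.
Dorne drops from 1 to 0.

Dorne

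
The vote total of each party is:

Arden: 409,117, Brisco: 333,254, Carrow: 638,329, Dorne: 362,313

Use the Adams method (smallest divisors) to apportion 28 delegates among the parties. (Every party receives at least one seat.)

Standard divisor 1743013/28 ≈ 62250.464; standard quotas: Arden 6.572, Brisco 5.353, Carrow 10.254, Dorne 5.820.
Rounding up gives 7, 6, 11, 6 = 30 seats, so the divisor must be adjusted.
With modified divisor 67400: modified quotas Arden 6.070, Brisco 4.944, Carrow 9.471, Dorne 5.376.
Rounding up: Arden 7, Brisco 5, Carrow 10, Dorne 6 (total 28).

Arden 7; Brisco 5; Carrow 10; Dorne 6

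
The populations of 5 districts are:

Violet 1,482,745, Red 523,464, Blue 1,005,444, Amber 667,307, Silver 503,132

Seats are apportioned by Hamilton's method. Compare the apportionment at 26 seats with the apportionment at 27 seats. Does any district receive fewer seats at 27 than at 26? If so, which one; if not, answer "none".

Red

At 26 seats: Violet 9, Red 4, Blue 6, Amber 4, Silver 3.
At 27 seats: Violet 10, Red 3, Blue 7, Amber 4, Silver 3.
Red drops from 4 to 3.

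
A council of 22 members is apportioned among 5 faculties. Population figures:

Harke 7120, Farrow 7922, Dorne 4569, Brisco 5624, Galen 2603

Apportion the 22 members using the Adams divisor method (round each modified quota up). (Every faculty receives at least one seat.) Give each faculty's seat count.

Harke=6, Farrow=6, Dorne=4, Brisco=4, Galen=2

Standard divisor 27838/22 ≈ 1265.364; standard quotas: Harke 5.627, Farrow 6.261, Dorne 3.611, Brisco 4.445, Galen 2.057.
Rounding up gives 6, 7, 4, 5, 3 = 25 seats, so the divisor must be adjusted.
With modified divisor 1415: modified quotas Harke 5.032, Farrow 5.599, Dorne 3.229, Brisco 3.975, Galen 1.840.
Rounding up: Harke 6, Farrow 6, Dorne 4, Brisco 4, Galen 2 (total 22).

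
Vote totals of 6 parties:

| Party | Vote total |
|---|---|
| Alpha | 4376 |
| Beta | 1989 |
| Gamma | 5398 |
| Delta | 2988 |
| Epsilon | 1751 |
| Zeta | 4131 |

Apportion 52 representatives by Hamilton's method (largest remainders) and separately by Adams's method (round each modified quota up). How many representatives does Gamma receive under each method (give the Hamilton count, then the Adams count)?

Hamilton: Alpha 11, Beta 5, Gamma 14, Delta 8, Epsilon 4, Zeta 10.
Adams: Alpha 11, Beta 5, Gamma 13, Delta 8, Epsilon 5, Zeta 10.
Gamma gets 14 under Hamilton and 13 under Adams.

14 and 13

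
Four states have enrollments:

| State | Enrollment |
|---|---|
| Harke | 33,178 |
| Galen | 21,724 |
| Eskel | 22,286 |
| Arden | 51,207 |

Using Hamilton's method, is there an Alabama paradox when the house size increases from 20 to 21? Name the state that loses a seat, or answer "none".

At 20 seats: Harke 5, Galen 3, Eskel 4, Arden 8.
At 21 seats: Harke 5, Galen 4, Eskel 4, Arden 8.
No state's allocation decreased.

none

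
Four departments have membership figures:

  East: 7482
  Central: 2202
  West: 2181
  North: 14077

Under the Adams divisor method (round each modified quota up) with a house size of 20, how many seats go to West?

2

Standard divisor 25942/20 ≈ 1297.1; standard quotas: East 5.768, Central 1.698, West 1.681, North 10.853.
Rounding up gives 6, 2, 2, 11 = 21 seats, so the divisor must be adjusted.
With modified divisor 1450: modified quotas East 5.160, Central 1.519, West 1.504, North 9.708.
Rounding up: East 6, Central 2, West 2, North 10 (total 20).
West receives 2.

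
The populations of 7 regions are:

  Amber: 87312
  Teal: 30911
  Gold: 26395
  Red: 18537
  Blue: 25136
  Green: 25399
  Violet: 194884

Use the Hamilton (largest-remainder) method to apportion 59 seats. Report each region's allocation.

Standard divisor: 408574 ÷ 59 ≈ 6924.983.
Standard quotas: Amber 12.6083, Teal 4.4637, Gold 3.8116, Red 2.6768, Blue 3.6298, Green 3.6677, Violet 28.1422.
Lower quotas: Amber 12, Teal 4, Gold 3, Red 2, Blue 3, Green 3, Violet 28 (sum 55, leaving 4 seats).
Remainders in descending order: Gold 0.8116, Red 0.6768, Green 0.6677, Blue 0.6298, Amber 0.6083, Teal 0.4637, Violet 0.1422.
Largest remainders: Gold, Red, Green, Blue receive the extra seats.

Amber: 12, Teal: 4, Gold: 4, Red: 3, Blue: 4, Green: 4, Violet: 28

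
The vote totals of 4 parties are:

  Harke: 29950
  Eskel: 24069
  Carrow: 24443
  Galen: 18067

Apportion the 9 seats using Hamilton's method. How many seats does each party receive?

Harke=3, Eskel=2, Carrow=2, Galen=2

The standard divisor is 96529/9 ≈ 10725.444.
Standard quotas: Harke 2.7924, Eskel 2.2441, Carrow 2.2790, Galen 1.6845.
Lower quotas: Harke 2, Eskel 2, Carrow 2, Galen 1 (sum 7, leaving 2 seats).
Remainders in descending order: Harke 0.7924, Galen 0.6845, Carrow 0.2790, Eskel 0.2441.
The surplus seats go to Harke, Galen.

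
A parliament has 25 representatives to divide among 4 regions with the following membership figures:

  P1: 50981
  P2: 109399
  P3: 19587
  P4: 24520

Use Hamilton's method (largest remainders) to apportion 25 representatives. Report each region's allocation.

The standard divisor is 204487/25 ≈ 8179.48.
Standard quotas: P1 6.2328, P2 13.3748, P3 2.3947, P4 2.9977.
Lower quotas: P1 6, P2 13, P3 2, P4 2 (sum 23, leaving 2 seats).
Remainders in descending order: P4 0.9977, P3 0.3947, P2 0.3748, P1 0.2328.
The surplus seats go to P4, P3.

P1=6, P2=13, P3=3, P4=3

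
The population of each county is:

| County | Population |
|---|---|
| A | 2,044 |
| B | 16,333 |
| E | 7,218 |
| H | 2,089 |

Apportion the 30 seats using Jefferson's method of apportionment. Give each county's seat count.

Standard divisor 27684/30 ≈ 922.8; standard quotas: A 2.215, B 17.699, E 7.822, H 2.264.
Rounding down gives 2, 17, 7, 2 = 28 seats, so the divisor must be adjusted.
With modified divisor 880: modified quotas A 2.323, B 18.560, E 8.202, H 2.374.
Rounding down: A 2, B 18, E 8, H 2 (total 30).

A 2, B 18, E 8, H 2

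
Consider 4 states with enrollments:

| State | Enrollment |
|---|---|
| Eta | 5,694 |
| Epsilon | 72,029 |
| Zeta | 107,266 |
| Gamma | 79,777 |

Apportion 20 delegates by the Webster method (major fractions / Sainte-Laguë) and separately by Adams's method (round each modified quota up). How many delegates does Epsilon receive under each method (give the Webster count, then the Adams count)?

Webster: Eta 0, Epsilon 6, Zeta 8, Gamma 6.
Adams: Eta 1, Epsilon 5, Zeta 8, Gamma 6.
Epsilon gets 6 under Webster and 5 under Adams.

6 and 5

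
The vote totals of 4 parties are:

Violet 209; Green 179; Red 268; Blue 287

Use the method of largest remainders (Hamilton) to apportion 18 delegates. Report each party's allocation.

Violet: 4; Green: 3; Red: 5; Blue: 6

Standard divisor: 943 ÷ 18 ≈ 52.389.
Standard quotas: Violet 3.989, Green 3.417, Red 5.116, Blue 5.478.
Lower quotas: Violet 3, Green 3, Red 5, Blue 5 (sum 16, leaving 2 seats).
Remainders in descending order: Violet 0.989, Blue 0.478, Green 0.417, Red 0.116.
The surplus seats go to Violet, Blue.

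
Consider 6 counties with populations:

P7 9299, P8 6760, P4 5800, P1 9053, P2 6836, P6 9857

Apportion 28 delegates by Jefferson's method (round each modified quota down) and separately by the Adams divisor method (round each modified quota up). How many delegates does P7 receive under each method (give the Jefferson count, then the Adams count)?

6 and 5

Jefferson: P7 6, P8 4, P4 3, P1 5, P2 4, P6 6.
Adams: P7 5, P8 4, P4 4, P1 5, P2 4, P6 6.
P7 gets 6 under Jefferson and 5 under Adams.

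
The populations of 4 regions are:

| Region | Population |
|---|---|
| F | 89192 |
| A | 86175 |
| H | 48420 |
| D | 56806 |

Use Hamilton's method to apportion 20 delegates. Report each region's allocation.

F: 6; A: 6; H: 4; D: 4

The standard divisor is 280593/20 ≈ 14029.65.
Standard quotas: F 6.3574, A 6.1423, H 3.4513, D 4.0490.
Lower quotas: F 6, A 6, H 3, D 4 (sum 19, leaving 1 seat).
Remainders in descending order: H 0.4513, F 0.3574, A 0.1423, D 0.0490.
The surplus seat goes to H.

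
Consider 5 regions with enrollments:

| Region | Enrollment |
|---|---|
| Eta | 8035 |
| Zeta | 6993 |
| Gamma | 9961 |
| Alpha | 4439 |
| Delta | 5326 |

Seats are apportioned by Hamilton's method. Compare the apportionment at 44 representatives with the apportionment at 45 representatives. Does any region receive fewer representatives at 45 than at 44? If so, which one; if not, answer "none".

none

At 44 seats: Eta 10, Zeta 9, Gamma 12, Alpha 6, Delta 7.
At 45 seats: Eta 10, Zeta 9, Gamma 13, Alpha 6, Delta 7.
No region's allocation decreased.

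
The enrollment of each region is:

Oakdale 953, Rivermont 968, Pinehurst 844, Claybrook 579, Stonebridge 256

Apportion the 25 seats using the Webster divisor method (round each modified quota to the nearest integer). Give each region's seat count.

Standard divisor 3600/25 ≈ 144; standard quotas: Oakdale 6.618, Rivermont 6.722, Pinehurst 5.861, Claybrook 4.021, Stonebridge 1.778.
Rounding to the nearest integer gives 7, 7, 6, 4, 2 = 26 seats, so the divisor must be adjusted.
With modified divisor 148: modified quotas Oakdale 6.439, Rivermont 6.541, Pinehurst 5.703, Claybrook 3.912, Stonebridge 1.730.
Rounding to the nearest integer: Oakdale 6, Rivermont 7, Pinehurst 6, Claybrook 4, Stonebridge 2 (total 25).

Oakdale 6, Rivermont 7, Pinehurst 6, Claybrook 4, Stonebridge 2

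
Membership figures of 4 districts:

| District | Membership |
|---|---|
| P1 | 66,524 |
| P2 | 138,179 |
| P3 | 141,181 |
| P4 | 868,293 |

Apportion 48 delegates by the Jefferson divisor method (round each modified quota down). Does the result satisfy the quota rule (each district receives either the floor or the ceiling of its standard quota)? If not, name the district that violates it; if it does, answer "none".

P4

Standard quotas: P1 2.630, P2 5.463, P3 5.581, P4 34.326.
Jefferson allocation: P1 2, P2 5, P3 5, P4 36.
P4 has quota 34.326 (lower 34, upper 35) but receives 36 — outside the quota interval.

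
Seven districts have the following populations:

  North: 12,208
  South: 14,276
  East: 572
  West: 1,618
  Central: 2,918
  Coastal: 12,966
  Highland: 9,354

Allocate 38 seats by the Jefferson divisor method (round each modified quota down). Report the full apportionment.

Standard divisor 53912/38 ≈ 1418.737; standard quotas: North 8.605, South 10.062, East 0.403, West 1.140, Central 2.057, Coastal 9.139, Highland 6.593.
Rounding down gives 8, 10, 0, 1, 2, 9, 6 = 36 seats, so the divisor must be adjusted.
With modified divisor 1320: modified quotas North 9.248, South 10.815, East 0.433, West 1.226, Central 2.211, Coastal 9.823, Highland 7.086.
Rounding down: North 9, South 10, East 0, West 1, Central 2, Coastal 9, Highland 7 (total 38).

North: 9, South: 10, East: 0, West: 1, Central: 2, Coastal: 9, Highland: 7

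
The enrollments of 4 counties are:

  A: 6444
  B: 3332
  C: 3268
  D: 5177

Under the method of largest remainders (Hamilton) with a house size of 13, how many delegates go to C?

2

Standard divisor: 18221 ÷ 13 ≈ 1401.615.
Standard quotas: A 4.5976, B 2.3773, C 2.3316, D 3.6936.
Lower quotas: A 4, B 2, C 2, D 3 (sum 11, leaving 2 seats).
Remainders in descending order: D 0.6936, A 0.5976, B 0.3773, C 0.3316.
The surplus seats go to D, A.
C receives 2.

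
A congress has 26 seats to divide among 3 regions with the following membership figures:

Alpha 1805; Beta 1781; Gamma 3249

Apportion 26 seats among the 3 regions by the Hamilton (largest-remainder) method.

Alpha 7; Beta 7; Gamma 12

Standard divisor: 6835 ÷ 26 ≈ 262.885.
Standard quotas: Alpha 6.866, Beta 6.775, Gamma 12.359.
Lower quotas: Alpha 6, Beta 6, Gamma 12 (sum 24, leaving 2 seats).
Remainders in descending order: Alpha 0.866, Beta 0.775, Gamma 0.359.
The surplus seats go to Alpha, Beta.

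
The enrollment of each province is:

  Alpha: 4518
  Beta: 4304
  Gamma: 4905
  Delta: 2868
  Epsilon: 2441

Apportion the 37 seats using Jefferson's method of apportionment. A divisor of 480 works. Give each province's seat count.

Alpha 9; Beta 8; Gamma 10; Delta 5; Epsilon 5

With modified divisor 480: modified quotas Alpha 9.412, Beta 8.967, Gamma 10.219, Delta 5.975, Epsilon 5.085.
Rounding down: Alpha 9, Beta 8, Gamma 10, Delta 5, Epsilon 5 (total 37).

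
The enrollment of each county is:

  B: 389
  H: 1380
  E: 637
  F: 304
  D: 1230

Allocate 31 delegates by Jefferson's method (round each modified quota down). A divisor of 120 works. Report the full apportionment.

With modified divisor 120: modified quotas B 3.242, H 11.500, E 5.308, F 2.533, D 10.250.
Rounding down: B 3, H 11, E 5, F 2, D 10 (total 31).

B 3; H 11; E 5; F 2; D 10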